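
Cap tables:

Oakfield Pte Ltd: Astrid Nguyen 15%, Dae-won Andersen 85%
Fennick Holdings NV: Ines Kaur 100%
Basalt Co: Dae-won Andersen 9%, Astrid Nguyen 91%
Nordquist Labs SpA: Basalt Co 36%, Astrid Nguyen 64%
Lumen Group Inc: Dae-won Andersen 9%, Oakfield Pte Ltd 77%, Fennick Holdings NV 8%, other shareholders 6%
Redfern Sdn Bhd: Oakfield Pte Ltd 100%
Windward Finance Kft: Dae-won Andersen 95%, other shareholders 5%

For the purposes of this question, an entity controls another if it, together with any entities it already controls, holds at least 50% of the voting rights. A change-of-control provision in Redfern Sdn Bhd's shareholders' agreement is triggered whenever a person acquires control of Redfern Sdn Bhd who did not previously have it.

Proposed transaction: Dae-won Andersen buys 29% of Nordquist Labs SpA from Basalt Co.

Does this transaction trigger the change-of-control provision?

No

The purchase adds only to Dae-won's holdings (Basalt's stake shrinks), so Dae-won is the only person who could newly come to control Redfern.
Dae-won holds 85% of Oakfield, so Dae-won controls Oakfield.
Oakfield holds 100% of Redfern, so Dae-won controls Redfern.
So Dae-won already controls Redfern before the transaction.
After the purchase, Dae-won holds 29% of Nordquist directly, and Basalt's stake falls to 7%.
Dae-won controlled Redfern already, so this is not a new person acquiring control; every other person's position is unchanged or reduced.
No new person acquires control, so the clause is not triggered.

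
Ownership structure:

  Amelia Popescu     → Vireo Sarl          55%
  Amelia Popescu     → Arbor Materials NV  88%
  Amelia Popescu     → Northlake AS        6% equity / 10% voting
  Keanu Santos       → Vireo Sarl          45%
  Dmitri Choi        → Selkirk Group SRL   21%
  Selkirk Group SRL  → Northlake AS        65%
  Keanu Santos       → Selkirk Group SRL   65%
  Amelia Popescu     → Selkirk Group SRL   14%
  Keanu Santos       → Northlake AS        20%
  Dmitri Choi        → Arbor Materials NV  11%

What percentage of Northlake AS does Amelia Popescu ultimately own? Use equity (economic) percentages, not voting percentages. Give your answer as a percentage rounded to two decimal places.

15.10%

Amelia reaches Northlake along 2 paths.
Via Selkirk: 14% × 65% = 9.1%.
Direct stake: 6% = 6%.
Total: 9.1% + 6% = 15.1%.
Rounded: 15.10%.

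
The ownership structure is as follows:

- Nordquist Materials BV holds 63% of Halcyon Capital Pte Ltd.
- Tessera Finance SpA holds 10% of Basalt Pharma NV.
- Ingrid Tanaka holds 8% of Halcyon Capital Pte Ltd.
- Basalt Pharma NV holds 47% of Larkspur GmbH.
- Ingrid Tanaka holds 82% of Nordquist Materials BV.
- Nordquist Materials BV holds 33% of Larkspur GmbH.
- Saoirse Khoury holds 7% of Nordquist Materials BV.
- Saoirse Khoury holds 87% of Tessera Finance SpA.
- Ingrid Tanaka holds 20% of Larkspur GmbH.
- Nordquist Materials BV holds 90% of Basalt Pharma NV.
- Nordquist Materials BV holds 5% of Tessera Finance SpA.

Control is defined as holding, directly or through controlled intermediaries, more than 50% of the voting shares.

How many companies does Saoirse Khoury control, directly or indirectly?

1

Saoirse holds 87% of Tessera, so Saoirse controls Tessera.
No other company's threshold is met.
Saoirse controls 1 company.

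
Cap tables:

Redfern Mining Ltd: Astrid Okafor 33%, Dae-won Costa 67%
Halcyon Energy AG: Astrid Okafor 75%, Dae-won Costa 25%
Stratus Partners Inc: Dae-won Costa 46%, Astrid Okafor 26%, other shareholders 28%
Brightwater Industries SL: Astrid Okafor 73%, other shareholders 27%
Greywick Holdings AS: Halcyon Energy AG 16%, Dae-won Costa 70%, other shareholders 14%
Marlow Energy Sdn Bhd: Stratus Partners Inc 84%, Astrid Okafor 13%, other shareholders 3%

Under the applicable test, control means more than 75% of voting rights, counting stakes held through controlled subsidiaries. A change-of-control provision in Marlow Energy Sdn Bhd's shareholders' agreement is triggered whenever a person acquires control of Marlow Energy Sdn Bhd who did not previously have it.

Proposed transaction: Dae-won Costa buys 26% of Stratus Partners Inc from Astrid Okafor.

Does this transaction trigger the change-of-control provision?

The purchase adds only to Dae-won's holdings (Astrid's stake shrinks), so Dae-won is the only person who could newly come to control Marlow.
Dae-won's largest direct stake is 70% in Greywick, which does not meet the threshold, so Dae-won controls no company.
Neither Dae-won nor any entity Dae-won controls holds any voting interest in Marlow.
So before the transaction, Dae-won does not control Marlow.
After the purchase, Dae-won's direct stake in Stratus rises to 46% + 26% = 72%, and Astrid's stake falls to 0%.
Dae-won's side now holds 72% of Stratus, not > 75%, so Dae-won still does not control Stratus.
After the transaction, neither Dae-won nor any entity Dae-won controls holds a voting interest in Marlow, so Dae-won still does not control it.
No new person acquires control, so the clause is not triggered.

No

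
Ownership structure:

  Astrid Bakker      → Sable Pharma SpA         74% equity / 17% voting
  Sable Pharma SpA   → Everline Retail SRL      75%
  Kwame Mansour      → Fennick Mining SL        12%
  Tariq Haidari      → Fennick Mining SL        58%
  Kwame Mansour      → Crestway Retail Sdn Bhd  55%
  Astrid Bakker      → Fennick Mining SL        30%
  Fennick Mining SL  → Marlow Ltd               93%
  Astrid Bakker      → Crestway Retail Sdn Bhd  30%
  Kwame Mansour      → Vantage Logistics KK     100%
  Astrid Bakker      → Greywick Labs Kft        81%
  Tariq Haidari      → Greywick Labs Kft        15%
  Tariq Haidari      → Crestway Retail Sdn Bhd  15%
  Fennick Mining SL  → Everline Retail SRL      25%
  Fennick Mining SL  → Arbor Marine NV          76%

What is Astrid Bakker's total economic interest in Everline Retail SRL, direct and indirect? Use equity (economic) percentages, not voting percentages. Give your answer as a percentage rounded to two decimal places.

63.00%

Astrid reaches Everline along 2 paths.
Via Fennick: 30% × 25% = 7.5%.
Via Sable: 74% × 75% = 55.5%.
Total: 7.5% + 55.5% = 63%.
Rounded: 63.00%.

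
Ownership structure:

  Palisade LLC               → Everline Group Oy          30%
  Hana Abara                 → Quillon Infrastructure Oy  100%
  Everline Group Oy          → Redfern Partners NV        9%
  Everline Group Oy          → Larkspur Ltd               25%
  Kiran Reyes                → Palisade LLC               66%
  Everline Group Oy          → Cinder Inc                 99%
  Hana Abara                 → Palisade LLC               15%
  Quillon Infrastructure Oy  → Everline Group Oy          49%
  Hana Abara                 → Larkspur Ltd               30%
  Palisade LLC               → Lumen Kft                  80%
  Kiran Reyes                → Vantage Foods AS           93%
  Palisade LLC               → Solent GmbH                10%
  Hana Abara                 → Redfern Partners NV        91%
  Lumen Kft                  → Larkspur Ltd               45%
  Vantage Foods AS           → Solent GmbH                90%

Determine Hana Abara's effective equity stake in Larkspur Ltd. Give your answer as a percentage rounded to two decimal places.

Hana reaches Larkspur along 4 paths.
Via Quillon → Everline: 100% × 49% × 25% = 12.25%.
Via Palisade → Everline: 15% × 30% × 25% = 1.125%.
Via Palisade → Lumen: 15% × 80% × 45% = 5.4%.
Direct stake: 30% = 30%.
Total: 12.25% + 1.125% + 5.4% + 30% = 48.775%.
Rounded: 48.78%.

48.78%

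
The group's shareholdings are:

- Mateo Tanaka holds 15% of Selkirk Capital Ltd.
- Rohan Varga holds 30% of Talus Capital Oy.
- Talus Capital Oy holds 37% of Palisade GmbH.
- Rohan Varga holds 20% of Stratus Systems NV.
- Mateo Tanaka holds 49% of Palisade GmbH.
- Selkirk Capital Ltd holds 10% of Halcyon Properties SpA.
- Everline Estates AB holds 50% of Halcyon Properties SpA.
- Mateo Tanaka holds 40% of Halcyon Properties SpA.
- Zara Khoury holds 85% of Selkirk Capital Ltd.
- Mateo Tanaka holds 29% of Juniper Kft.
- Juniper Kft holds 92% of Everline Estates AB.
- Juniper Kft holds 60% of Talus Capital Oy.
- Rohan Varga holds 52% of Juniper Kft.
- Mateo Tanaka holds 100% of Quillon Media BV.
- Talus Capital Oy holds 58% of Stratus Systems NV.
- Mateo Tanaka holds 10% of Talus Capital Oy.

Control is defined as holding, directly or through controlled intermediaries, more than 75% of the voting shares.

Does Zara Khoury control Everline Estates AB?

No

Zara holds 85% of Selkirk, so Zara controls Selkirk.
Neither Zara nor any entity Zara controls holds any voting interest in Everline.
So Zara does not control Everline.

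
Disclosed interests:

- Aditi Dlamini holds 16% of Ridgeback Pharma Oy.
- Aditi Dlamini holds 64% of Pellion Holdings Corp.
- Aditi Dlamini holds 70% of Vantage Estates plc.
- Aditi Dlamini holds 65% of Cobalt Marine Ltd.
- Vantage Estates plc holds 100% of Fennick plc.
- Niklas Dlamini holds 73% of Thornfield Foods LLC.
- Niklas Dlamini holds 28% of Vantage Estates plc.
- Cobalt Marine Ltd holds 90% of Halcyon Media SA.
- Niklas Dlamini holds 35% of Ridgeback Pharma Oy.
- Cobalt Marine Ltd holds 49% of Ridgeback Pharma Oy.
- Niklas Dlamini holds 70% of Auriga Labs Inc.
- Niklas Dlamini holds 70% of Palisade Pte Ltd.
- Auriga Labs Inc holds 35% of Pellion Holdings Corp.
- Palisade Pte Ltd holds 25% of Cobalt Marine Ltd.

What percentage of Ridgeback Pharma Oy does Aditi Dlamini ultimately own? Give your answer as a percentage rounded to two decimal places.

47.85%

Aditi reaches Ridgeback along 2 paths.
Via Cobalt: 65% × 49% = 31.85%.
Direct stake: 16% = 16%.
Total: 31.85% + 16% = 47.85%.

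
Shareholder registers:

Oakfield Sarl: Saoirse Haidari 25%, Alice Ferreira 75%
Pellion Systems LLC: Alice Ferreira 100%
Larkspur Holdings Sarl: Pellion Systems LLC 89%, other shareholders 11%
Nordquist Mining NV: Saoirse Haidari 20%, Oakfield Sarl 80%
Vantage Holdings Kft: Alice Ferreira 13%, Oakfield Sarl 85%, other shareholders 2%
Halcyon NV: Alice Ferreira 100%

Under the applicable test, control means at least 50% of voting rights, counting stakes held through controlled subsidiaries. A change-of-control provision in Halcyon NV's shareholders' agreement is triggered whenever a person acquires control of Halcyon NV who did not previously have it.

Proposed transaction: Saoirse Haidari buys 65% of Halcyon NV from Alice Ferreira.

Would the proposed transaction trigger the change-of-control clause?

The purchase adds only to Saoirse's holdings (Alice's stake shrinks), so Saoirse is the only person who could newly come to control Halcyon.
Saoirse's largest direct stake is 25% in Oakfield, which does not meet the threshold, so Saoirse controls no company.
Neither Saoirse nor any entity Saoirse controls holds any voting interest in Halcyon.
So before the transaction, Saoirse does not control Halcyon.
After the purchase, Saoirse holds 65% of Halcyon directly, and Alice's stake falls to 35%.
Saoirse holds 65% of Halcyon, so Saoirse controls Halcyon.
Saoirse did not control Halcyon before and does after, so the clause is triggered.

Yes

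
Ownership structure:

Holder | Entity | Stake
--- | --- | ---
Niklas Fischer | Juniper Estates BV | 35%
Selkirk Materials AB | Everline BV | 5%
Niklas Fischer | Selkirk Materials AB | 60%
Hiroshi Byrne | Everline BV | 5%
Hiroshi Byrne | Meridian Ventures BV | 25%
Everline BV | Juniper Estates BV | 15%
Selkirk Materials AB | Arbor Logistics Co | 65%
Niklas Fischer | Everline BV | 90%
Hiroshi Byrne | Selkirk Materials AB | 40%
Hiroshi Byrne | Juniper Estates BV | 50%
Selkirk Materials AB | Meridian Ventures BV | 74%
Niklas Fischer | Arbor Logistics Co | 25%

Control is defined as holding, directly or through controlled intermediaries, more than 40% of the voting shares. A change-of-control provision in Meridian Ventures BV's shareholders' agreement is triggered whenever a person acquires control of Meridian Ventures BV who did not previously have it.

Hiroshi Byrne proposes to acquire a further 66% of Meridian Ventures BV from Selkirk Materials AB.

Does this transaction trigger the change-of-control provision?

The purchase adds only to Hiroshi's holdings (Selkirk's stake shrinks), so Hiroshi is the only person who could newly come to control Meridian.
Hiroshi holds 50% of Juniper, so Hiroshi controls Juniper.
In Meridian, Hiroshi's side holds only 25%, not > 40%.
So before the transaction, Hiroshi does not control Meridian.
After the purchase, Hiroshi's direct stake in Meridian rises to 25% + 66% = 91%, and Selkirk's stake falls to 8%.
Hiroshi holds 91% of Meridian, so Hiroshi controls Meridian.
Hiroshi did not control Meridian before and does after, so the clause is triggered.

Yes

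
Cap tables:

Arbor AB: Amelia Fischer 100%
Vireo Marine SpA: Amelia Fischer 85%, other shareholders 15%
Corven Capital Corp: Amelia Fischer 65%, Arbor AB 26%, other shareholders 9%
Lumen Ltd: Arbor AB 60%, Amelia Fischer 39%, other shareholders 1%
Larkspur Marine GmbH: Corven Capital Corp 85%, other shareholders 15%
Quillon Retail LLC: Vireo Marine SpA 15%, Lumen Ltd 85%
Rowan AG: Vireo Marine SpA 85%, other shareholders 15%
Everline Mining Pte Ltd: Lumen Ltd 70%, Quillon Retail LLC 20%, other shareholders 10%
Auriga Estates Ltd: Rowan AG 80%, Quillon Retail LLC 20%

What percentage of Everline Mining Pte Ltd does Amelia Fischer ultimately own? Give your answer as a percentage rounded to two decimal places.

Amelia reaches Everline along 5 paths.
Via Arbor → Lumen: 100% × 60% × 70% = 42%.
Via Lumen: 39% × 70% = 27.3%.
Via Vireo → Quillon: 85% × 15% × 20% = 2.55%.
Via Arbor → Lumen → Quillon: 100% × 60% × 85% × 20% = 10.2%.
Via Lumen → Quillon: 39% × 85% × 20% = 6.63%.
Total: 42% + 27.3% + 2.55% + 10.2% + 6.63% = 88.68%.

88.68%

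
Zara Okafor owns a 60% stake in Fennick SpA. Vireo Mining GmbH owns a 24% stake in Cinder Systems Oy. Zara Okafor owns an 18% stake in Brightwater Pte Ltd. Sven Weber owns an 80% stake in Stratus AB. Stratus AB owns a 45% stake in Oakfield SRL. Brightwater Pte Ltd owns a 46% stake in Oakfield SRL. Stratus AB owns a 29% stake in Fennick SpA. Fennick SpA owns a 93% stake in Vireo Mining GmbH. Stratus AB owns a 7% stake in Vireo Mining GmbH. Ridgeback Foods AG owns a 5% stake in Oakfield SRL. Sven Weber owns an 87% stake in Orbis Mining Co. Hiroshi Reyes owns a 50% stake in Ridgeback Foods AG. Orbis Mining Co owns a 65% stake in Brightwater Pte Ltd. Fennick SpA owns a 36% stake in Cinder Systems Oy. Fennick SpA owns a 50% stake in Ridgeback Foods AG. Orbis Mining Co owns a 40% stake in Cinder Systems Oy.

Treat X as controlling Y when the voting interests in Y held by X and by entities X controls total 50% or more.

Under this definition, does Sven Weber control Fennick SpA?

Sven holds 80% of Stratus, so Sven controls Stratus.
Sven holds 87% of Orbis, so Sven controls Orbis.
Orbis holds 65% of Brightwater, so Sven controls Brightwater.
Stratus and Brightwater together hold 45% + 46% = 91% of Oakfield, so Sven controls Oakfield.
In Fennick, Sven's side holds only 29%, not ≥ 50%.
So Sven does not control Fennick.

No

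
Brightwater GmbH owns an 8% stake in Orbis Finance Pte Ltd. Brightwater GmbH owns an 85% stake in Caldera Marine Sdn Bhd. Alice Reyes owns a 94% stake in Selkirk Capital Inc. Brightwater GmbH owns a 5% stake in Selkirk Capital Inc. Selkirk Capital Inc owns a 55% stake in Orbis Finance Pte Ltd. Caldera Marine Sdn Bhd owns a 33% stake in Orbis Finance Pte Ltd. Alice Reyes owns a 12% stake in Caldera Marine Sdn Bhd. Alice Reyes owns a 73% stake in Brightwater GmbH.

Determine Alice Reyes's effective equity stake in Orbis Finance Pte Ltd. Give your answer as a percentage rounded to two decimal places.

Alice reaches Orbis along 5 paths.
Via Brightwater → Caldera: 73% × 85% × 33% = 20.4765%.
Via Caldera: 12% × 33% = 3.96%.
Via Selkirk: 94% × 55% = 51.7%.
Via Brightwater → Selkirk: 73% × 5% × 55% = 2.0075%.
Via Brightwater: 73% × 8% = 5.84%.
Total: 20.4765% + 3.96% + 51.7% + 2.0075% + 5.84% = 83.984%.
Rounded: 83.98%.

83.98%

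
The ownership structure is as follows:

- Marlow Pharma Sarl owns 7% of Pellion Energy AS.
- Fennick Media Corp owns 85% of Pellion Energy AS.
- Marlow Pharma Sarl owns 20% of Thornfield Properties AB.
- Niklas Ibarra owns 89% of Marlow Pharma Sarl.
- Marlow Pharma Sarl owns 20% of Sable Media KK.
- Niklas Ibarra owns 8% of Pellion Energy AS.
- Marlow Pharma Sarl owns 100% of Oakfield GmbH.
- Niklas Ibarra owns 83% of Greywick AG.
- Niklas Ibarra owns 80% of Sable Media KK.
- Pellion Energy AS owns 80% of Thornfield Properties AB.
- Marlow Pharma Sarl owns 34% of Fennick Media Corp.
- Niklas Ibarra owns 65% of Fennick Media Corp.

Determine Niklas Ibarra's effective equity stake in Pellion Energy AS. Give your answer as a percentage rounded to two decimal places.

Niklas reaches Pellion along 4 paths.
Via Marlow: 89% × 7% = 6.23%.
Direct stake: 8% = 8%.
Via Marlow → Fennick: 89% × 34% × 85% = 25.721%.
Via Fennick: 65% × 85% = 55.25%.
Total: 6.23% + 8% + 25.721% + 55.25% = 95.201%.
Rounded: 95.20%.

95.20%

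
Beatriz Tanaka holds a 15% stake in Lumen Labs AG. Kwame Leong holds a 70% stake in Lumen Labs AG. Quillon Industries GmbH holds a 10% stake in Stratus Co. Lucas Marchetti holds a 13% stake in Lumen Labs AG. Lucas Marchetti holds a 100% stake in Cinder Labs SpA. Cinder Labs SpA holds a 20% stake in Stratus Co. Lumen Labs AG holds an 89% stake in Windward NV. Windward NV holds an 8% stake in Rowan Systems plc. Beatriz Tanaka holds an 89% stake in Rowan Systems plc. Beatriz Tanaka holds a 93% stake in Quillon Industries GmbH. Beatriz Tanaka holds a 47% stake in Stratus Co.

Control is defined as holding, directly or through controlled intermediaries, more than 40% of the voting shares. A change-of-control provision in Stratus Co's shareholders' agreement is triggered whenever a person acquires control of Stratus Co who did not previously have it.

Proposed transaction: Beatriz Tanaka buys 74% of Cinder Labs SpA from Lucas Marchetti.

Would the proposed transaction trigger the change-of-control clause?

No

The purchase adds only to Beatriz's holdings (Lucas's stake shrinks), so Beatriz is the only person who could newly come to control Stratus.
Beatriz holds 93% of Quillon, so Beatriz controls Quillon.
Beatriz and Quillon together hold 47% + 10% = 57% of Stratus, so Beatriz controls Stratus.
So Beatriz already controls Stratus before the transaction.
After the purchase, Beatriz holds 74% of Cinder directly, and Lucas's stake falls to 26%.
Beatriz controlled Stratus already, so this is not a new person acquiring control; every other person's position is unchanged or reduced.
No new person acquires control, so the clause is not triggered.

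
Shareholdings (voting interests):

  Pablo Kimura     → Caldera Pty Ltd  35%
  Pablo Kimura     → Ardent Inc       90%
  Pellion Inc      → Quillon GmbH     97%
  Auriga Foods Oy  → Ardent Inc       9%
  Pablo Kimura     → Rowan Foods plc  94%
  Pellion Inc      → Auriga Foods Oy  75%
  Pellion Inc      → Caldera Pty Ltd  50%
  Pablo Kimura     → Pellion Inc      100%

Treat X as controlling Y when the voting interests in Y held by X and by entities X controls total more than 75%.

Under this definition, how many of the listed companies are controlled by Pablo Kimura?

5

Pablo holds 100% of Pellion, so Pablo controls Pellion.
Pablo holds 94% of Rowan, so Pablo controls Rowan.
Pellion holds 97% of Quillon, so Pablo controls Quillon.
Pablo holds 90% of Ardent, so Pablo controls Ardent.
Pellion and Pablo together hold 50% + 35% = 85% of Caldera, so Pablo controls Caldera.
No other company's threshold is met.
Pablo controls 5 companies.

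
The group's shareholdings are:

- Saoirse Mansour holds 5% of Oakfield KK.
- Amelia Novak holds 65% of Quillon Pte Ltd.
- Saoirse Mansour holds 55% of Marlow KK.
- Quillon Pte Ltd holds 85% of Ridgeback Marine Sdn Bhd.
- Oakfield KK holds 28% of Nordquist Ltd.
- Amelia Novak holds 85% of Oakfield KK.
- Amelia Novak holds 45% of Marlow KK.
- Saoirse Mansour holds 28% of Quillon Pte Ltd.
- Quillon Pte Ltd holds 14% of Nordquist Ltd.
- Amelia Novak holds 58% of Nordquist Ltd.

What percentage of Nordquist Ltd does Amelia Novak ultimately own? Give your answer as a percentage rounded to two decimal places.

90.90%

Amelia reaches Nordquist along 3 paths.
Via Oakfield: 85% × 28% = 23.8%.
Via Quillon: 65% × 14% = 9.1%.
Direct stake: 58% = 58%.
Total: 23.8% + 9.1% + 58% = 90.9%.
Rounded: 90.90%.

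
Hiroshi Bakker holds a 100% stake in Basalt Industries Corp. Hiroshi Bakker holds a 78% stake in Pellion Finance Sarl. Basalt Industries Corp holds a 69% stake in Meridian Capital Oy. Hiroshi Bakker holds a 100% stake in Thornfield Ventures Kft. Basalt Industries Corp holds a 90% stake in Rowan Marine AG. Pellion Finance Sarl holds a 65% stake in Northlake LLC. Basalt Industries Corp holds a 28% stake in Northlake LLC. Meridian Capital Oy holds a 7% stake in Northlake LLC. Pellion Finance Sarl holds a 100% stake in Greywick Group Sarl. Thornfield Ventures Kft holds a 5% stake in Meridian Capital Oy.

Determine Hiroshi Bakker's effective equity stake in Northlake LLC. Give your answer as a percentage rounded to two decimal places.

Hiroshi reaches Northlake along 4 paths.
Via Thornfield → Meridian: 100% × 5% × 7% = 0.35%.
Via Basalt → Meridian: 100% × 69% × 7% = 4.83%.
Via Basalt: 100% × 28% = 28%.
Via Pellion: 78% × 65% = 50.7%.
Total: 0.35% + 4.83% + 28% + 50.7% = 83.88%.

83.88%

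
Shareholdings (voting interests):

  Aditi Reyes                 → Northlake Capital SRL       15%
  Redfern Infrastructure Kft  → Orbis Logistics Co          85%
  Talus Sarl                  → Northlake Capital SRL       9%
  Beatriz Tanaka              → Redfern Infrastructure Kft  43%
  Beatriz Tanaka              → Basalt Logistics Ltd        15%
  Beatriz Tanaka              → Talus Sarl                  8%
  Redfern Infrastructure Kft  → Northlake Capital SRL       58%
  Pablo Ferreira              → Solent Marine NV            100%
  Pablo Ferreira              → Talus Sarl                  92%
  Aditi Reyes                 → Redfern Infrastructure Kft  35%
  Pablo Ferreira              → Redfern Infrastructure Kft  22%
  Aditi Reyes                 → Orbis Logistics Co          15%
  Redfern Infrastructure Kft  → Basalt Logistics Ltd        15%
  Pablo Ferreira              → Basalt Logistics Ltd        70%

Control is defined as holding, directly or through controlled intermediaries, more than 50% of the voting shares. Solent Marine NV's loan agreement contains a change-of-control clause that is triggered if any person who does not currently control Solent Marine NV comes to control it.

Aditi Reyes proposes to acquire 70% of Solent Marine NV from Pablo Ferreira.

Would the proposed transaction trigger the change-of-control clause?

Yes

The purchase adds only to Aditi's holdings (Pablo's stake shrinks), so Aditi is the only person who could newly come to control Solent.
Aditi's largest direct stake is 35% in Redfern, which does not meet the threshold, so Aditi controls no company.
Neither Aditi nor any entity Aditi controls holds any voting interest in Solent.
So before the transaction, Aditi does not control Solent.
After the purchase, Aditi holds 70% of Solent directly, and Pablo's stake falls to 30%.
Aditi holds 70% of Solent, so Aditi controls Solent.
Aditi did not control Solent before and does after, so the clause is triggered.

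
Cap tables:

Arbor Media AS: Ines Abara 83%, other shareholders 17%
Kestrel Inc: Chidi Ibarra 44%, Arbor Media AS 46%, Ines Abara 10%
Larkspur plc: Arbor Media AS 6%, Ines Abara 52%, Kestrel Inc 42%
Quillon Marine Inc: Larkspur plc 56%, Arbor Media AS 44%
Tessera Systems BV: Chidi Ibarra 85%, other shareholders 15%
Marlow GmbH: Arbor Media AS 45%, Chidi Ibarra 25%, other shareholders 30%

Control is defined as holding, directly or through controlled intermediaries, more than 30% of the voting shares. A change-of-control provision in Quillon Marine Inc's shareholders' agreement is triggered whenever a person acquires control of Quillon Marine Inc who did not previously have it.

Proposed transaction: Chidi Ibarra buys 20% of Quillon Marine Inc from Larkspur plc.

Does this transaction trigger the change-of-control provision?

No

The purchase adds only to Chidi's holdings (Larkspur's stake shrinks), so Chidi is the only person who could newly come to control Quillon.
Chidi holds 44% of Kestrel, so Chidi controls Kestrel.
Kestrel holds 42% of Larkspur, so Chidi controls Larkspur.
Larkspur holds 56% of Quillon, so Chidi controls Quillon.
So Chidi already controls Quillon before the transaction.
After the purchase, Chidi holds 20% of Quillon directly, and Larkspur's stake falls to 36%.
Chidi controlled Quillon already, so this is not a new person acquiring control; every other person's position is unchanged or reduced.
No new person acquires control, so the clause is not triggered.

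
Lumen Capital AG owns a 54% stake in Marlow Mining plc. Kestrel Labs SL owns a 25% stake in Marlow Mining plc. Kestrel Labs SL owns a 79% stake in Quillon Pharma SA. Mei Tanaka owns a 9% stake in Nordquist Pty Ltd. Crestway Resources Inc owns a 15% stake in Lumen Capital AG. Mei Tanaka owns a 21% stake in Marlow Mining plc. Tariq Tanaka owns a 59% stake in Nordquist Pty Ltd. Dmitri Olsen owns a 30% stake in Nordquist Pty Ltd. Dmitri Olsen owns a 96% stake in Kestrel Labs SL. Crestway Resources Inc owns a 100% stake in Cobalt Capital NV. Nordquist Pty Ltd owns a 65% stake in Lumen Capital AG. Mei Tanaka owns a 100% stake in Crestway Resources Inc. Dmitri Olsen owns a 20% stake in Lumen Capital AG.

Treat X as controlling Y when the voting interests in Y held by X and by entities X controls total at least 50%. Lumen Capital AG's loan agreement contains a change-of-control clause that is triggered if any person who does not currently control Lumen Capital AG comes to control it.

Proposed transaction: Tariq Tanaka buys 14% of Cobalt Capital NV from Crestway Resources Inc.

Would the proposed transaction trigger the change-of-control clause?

No

The purchase adds only to Tariq's holdings (Crestway's stake shrinks), so Tariq is the only person who could newly come to control Lumen.
Tariq holds 59% of Nordquist, so Tariq controls Nordquist.
Nordquist holds 65% of Lumen, so Tariq controls Lumen.
So Tariq already controls Lumen before the transaction.
After the purchase, Tariq holds 14% of Cobalt directly, and Crestway's stake falls to 86%.
Tariq controlled Lumen already, so this is not a new person acquiring control; every other person's position is unchanged or reduced.
No new person acquires control, so the clause is not triggered.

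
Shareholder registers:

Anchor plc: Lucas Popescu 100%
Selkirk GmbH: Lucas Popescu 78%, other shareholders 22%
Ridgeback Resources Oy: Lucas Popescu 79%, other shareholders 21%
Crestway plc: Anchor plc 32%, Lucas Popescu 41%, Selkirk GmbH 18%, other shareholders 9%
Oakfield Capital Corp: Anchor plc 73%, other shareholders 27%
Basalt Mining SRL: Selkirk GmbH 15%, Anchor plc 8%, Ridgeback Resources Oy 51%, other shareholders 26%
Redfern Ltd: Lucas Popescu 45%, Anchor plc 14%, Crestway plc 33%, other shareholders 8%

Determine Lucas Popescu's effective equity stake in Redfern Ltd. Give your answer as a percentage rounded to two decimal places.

87.72%

Lucas reaches Redfern along 5 paths.
Direct stake: 45% = 45%.
Via Anchor: 100% × 14% = 14%.
Via Anchor → Crestway: 100% × 32% × 33% = 10.56%.
Via Crestway: 41% × 33% = 13.53%.
Via Selkirk → Crestway: 78% × 18% × 33% = 4.6332%.
Total: 45% + 14% + 10.56% + 13.53% + 4.6332% = 87.7232%.
Rounded: 87.72%.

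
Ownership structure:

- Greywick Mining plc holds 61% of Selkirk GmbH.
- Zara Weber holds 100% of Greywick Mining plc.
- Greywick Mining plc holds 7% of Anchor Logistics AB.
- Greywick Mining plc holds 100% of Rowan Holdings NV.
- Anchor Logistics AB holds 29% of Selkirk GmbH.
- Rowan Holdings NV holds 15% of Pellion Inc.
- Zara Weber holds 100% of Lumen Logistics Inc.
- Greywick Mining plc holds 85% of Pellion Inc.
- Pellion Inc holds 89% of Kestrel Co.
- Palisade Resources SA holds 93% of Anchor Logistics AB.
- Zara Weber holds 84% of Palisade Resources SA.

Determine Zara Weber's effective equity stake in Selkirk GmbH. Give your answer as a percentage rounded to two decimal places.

Zara reaches Selkirk along 3 paths.
Via Greywick: 100% × 61% = 61%.
Via Palisade → Anchor: 84% × 93% × 29% = 22.6548%.
Via Greywick → Anchor: 100% × 7% × 29% = 2.03%.
Total: 61% + 22.6548% + 2.03% = 85.6848%.
Rounded: 85.68%.

85.68%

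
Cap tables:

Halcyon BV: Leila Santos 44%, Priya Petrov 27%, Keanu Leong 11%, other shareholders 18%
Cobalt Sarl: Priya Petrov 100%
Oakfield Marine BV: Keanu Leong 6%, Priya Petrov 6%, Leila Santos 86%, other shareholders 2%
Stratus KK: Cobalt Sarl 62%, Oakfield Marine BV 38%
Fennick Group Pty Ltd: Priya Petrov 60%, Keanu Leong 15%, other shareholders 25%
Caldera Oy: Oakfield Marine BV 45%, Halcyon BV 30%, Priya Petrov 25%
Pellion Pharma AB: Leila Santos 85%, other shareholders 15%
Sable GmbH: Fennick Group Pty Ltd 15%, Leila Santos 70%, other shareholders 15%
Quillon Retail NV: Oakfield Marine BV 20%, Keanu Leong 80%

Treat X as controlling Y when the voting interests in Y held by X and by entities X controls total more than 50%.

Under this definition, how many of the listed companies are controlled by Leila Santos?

3

Leila holds 86% of Oakfield, so Leila controls Oakfield.
Leila holds 85% of Pellion, so Leila controls Pellion.
Leila holds 70% of Sable, so Leila controls Sable.
No other company's threshold is met.
Leila controls 3 companies.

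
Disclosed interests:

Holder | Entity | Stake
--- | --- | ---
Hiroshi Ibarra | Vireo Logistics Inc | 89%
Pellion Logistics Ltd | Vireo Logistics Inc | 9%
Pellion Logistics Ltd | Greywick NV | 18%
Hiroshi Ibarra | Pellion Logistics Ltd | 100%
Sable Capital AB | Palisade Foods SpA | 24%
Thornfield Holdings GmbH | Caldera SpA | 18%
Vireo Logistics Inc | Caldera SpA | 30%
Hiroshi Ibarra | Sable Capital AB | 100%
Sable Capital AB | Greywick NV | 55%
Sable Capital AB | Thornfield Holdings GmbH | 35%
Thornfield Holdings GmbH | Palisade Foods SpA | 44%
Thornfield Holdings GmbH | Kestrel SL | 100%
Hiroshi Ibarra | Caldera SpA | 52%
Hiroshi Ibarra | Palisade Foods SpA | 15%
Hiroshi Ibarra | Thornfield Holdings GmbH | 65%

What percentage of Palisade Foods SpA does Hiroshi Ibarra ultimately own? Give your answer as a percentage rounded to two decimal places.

83.00%

Hiroshi reaches Palisade along 4 paths.
Via Thornfield: 65% × 44% = 28.6%.
Via Sable → Thornfield: 100% × 35% × 44% = 15.4%.
Via Sable: 100% × 24% = 24%.
Direct stake: 15% = 15%.
Total: 28.6% + 15.4% + 24% + 15% = 83%.
Rounded: 83.00%.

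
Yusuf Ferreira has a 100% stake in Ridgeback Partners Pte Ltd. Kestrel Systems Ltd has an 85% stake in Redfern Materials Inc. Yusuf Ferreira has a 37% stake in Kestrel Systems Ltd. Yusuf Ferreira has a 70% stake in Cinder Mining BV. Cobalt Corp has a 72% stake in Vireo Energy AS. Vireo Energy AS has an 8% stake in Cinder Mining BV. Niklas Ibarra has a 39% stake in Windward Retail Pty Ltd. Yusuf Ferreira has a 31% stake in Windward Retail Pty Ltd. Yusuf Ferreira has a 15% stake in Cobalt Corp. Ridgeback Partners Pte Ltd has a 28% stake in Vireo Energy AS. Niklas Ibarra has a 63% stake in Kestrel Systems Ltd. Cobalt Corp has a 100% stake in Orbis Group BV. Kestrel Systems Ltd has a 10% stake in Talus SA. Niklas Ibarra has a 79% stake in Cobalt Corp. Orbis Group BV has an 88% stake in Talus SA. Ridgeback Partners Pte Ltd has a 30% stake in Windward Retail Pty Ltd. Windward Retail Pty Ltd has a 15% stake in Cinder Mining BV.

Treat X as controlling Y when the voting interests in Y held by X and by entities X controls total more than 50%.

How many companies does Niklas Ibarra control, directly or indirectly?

Niklas holds 79% of Cobalt, so Niklas controls Cobalt.
Niklas holds 63% of Kestrel, so Niklas controls Kestrel.
Cobalt holds 72% of Vireo, so Niklas controls Vireo.
Cobalt holds 100% of Orbis, so Niklas controls Orbis.
Orbis and Kestrel together hold 88% + 10% = 98% of Talus, so Niklas controls Talus.
Kestrel holds 85% of Redfern, so Niklas controls Redfern.
No other company's threshold is met.
Niklas controls 6 companies.

6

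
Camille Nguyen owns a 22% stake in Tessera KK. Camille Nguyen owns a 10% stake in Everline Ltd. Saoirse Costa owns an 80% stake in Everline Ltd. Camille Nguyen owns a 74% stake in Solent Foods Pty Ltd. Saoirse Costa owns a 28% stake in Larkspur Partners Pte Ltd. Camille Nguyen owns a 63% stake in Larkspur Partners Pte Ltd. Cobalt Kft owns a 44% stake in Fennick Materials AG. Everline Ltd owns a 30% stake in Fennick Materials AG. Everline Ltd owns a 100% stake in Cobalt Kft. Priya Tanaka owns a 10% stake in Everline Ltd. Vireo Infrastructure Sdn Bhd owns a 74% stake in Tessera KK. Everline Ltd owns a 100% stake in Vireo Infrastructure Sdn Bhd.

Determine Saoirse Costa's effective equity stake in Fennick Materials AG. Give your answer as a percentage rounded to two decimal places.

59.20%

Saoirse reaches Fennick along 2 paths.
Via Everline → Cobalt: 80% × 100% × 44% = 35.2%.
Via Everline: 80% × 30% = 24%.
Total: 35.2% + 24% = 59.2%.
Rounded: 59.20%.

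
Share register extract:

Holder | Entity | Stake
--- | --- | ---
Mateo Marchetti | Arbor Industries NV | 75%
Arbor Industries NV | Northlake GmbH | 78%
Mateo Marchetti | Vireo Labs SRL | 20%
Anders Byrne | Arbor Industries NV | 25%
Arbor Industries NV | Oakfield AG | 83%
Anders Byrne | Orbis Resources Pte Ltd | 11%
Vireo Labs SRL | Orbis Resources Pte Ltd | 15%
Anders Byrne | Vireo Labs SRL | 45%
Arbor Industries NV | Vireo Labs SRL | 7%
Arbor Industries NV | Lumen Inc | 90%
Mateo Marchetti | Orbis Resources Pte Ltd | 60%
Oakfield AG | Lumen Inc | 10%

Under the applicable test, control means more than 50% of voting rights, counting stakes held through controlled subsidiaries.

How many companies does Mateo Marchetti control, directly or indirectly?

5

Mateo holds 75% of Arbor, so Mateo controls Arbor.
Arbor holds 83% of Oakfield, so Mateo controls Oakfield.
Arbor holds 78% of Northlake, so Mateo controls Northlake.
Mateo holds 60% of Orbis, so Mateo controls Orbis.
Oakfield and Arbor together hold 10% + 90% = 100% of Lumen, so Mateo controls Lumen.
No other company's threshold is met.
Mateo controls 5 companies.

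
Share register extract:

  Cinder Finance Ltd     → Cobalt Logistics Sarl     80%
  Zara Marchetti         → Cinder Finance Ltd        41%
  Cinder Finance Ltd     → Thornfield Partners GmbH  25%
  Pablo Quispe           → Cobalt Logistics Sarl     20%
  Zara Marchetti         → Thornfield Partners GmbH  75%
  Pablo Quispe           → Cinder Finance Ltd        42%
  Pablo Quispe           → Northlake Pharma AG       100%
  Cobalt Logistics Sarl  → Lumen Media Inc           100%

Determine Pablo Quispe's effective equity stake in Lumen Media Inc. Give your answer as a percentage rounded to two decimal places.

Pablo reaches Lumen along 2 paths.
Via Cobalt: 20% × 100% = 20%.
Via Cinder → Cobalt: 42% × 80% × 100% = 33.6%.
Total: 20% + 33.6% = 53.6%.
Rounded: 53.60%.

53.60%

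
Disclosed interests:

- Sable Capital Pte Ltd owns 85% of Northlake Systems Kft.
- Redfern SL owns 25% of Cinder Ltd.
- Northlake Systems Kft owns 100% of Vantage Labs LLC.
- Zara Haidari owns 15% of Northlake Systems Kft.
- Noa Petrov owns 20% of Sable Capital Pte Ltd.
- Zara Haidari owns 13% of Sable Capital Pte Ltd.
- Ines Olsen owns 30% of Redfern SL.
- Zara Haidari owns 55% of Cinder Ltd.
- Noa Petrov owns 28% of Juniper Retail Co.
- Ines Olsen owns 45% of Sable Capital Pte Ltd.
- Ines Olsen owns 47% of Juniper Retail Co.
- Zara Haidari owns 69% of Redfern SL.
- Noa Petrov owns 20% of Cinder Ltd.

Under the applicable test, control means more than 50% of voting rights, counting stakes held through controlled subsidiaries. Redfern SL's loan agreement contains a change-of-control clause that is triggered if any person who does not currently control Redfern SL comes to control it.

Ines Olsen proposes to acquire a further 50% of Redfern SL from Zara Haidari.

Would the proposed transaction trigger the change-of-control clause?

Yes

The purchase adds only to Ines's holdings (Zara's stake shrinks), so Ines is the only person who could newly come to control Redfern.
Ines's largest direct stake is 47% in Juniper, which does not meet the threshold, so Ines controls no company.
In Redfern, Ines's side holds only 30%, not > 50%.
So before the transaction, Ines does not control Redfern.
After the purchase, Ines's direct stake in Redfern rises to 30% + 50% = 80%, and Zara's stake falls to 19%.
Ines holds 80% of Redfern, so Ines controls Redfern.
Ines did not control Redfern before and does after, so the clause is triggered.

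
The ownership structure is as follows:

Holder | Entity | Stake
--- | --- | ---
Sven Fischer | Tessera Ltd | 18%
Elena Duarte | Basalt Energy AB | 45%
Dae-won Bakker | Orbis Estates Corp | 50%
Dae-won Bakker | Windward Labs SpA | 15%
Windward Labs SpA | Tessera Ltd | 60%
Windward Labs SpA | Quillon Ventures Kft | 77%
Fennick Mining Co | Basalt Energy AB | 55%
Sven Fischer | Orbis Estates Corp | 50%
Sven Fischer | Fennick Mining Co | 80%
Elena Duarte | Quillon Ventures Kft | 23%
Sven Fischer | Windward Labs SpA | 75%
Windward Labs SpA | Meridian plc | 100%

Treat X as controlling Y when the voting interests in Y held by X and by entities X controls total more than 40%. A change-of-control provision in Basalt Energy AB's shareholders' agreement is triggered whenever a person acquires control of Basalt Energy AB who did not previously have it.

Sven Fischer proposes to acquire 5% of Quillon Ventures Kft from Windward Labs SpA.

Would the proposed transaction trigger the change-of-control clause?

No

The purchase adds only to Sven's holdings (Windward's stake shrinks), so Sven is the only person who could newly come to control Basalt.
Sven holds 80% of Fennick, so Sven controls Fennick.
Fennick holds 55% of Basalt, so Sven controls Basalt.
So Sven already controls Basalt before the transaction.
After the purchase, Sven holds 5% of Quillon directly, and Windward's stake falls to 72%.
Sven controlled Basalt already, so this is not a new person acquiring control; every other person's position is unchanged or reduced.
No new person acquires control, so the clause is not triggered.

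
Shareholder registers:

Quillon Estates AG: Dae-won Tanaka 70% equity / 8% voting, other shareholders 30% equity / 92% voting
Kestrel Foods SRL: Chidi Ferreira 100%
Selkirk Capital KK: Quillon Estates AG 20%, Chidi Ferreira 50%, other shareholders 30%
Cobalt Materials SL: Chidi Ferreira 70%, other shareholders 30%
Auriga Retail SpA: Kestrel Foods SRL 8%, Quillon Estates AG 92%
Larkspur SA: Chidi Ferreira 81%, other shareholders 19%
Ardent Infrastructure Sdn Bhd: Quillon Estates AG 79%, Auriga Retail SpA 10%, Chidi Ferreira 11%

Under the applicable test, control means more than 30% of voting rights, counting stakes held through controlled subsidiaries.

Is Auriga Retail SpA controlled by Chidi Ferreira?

No

Chidi holds 100% of Kestrel, so Chidi controls Kestrel.
Chidi holds 50% of Selkirk, so Chidi controls Selkirk.
Chidi holds 70% of Cobalt, so Chidi controls Cobalt.
Chidi holds 81% of Larkspur, so Chidi controls Larkspur.
In Auriga, Chidi's side holds only 8%, not > 30%.
So Chidi does not control Auriga.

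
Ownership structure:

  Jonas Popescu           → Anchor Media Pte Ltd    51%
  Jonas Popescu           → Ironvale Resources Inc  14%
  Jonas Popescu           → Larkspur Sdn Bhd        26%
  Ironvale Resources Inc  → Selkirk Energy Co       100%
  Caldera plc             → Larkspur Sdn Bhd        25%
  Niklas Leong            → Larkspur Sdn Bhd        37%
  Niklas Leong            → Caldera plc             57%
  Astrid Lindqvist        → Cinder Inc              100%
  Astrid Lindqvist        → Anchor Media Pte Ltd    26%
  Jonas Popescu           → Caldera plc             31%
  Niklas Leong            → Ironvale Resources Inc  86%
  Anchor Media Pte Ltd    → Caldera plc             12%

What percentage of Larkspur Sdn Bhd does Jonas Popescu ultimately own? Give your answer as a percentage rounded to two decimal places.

35.28%

Jonas reaches Larkspur along 3 paths.
Direct stake: 26% = 26%.
Via Caldera: 31% × 25% = 7.75%.
Via Anchor → Caldera: 51% × 12% × 25% = 1.53%.
Total: 26% + 7.75% + 1.53% = 35.28%.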